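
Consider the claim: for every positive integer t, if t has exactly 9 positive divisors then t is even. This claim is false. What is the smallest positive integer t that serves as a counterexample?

t = 36: divisors of 36: 9 divisors; 36 is even.
t = 100: divisors of 100: 9 divisors; 100 is even.
t = 196: divisors of 196: 9 divisors; 196 is even.
t = 225: divisors of 225: 9 divisors; 225 is odd.

t = 225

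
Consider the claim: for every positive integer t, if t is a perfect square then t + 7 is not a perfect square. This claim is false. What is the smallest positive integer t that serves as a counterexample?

We need the least positive integer t for which t is a perfect square but t + 7 is a perfect square.
t = 1: 1 + 7 = 8, not a perfect square.
t = 4: 4 + 7 = 11, not a perfect square.
t = 9: 9 = 3² and 9 + 7 = 16 = 4².

t = 9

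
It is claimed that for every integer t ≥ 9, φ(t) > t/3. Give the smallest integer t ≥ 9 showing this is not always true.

A counterexample is any integer t ≥ 9 such that the claim fails; we check each in order.
For t = 9, 10, 11 the conclusion holds.
t = 12: φ(12) = 4 and 12/3 = 4, so φ(12) ≤ 12/3.
Hence t = 12 is a counterexample.

t = 12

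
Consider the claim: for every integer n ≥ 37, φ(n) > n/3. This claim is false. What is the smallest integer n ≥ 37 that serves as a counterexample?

n = 42

n = 37: φ(37) = 36 and 37/3 = 37/3, so φ(37) > 37/3.
n = 38: φ(38) = 18 and 38/3 = 38/3, so φ(38) > 38/3.
n = 39: φ(39) = 24 and 39/3 = 13, so φ(39) > 39/3.
n = 40: φ(40) = 16 and 40/3 = 40/3, so φ(40) > 40/3.
n = 41: φ(41) = 40 and 41/3 = 41/3, so φ(41) > 41/3.
n = 42: φ(42) = 12 and 42/3 = 14, so φ(42) ≤ 42/3.
So n = 42 is the smallest counterexample.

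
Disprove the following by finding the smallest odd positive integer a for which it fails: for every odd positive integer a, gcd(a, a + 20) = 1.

a = 1: gcd(1, 21) = 1.
a = 3: gcd(3, 23) = 1.
a = 5: gcd(5, 25) = 5.

a = 5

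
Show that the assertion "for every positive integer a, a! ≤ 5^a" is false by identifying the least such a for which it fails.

Check each positive integer a in order until a! > 5^a.
For a = 1, 2, 3, 4, …, 9, 10, 11 the conclusion holds.
a = 12: a! = 479001600 and 5^a = 244140625, so 479001600 > 244140625.
Thus a = 12 disproves the claim, and no smaller a works.

a = 12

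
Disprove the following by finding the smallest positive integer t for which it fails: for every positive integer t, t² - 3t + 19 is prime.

t = 18

For t = 1, 2, 3, 4, …, 15, 16, 17 the conclusion holds.
t = 18: t² - 3t + 19 = 289 = 17 × 17, composite.
So t = 18 is the smallest counterexample.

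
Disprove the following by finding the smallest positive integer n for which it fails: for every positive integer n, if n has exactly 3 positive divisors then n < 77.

n = 4: τ(4) = 3; 4 < 77.
n = 9: τ(9) = 3; 9 < 77.
n = 25: τ(25) = 3; 25 < 77.
n = 49: τ(49) = 3; 49 < 77.
n = 121: τ(121) = 3; 121 ≥ 77.
So n = 121 is the smallest counterexample.

n = 121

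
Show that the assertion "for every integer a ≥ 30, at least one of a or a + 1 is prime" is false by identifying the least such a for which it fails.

a = 30: 31 is prime.
a = 31: 31 is prime.
a = 32: 32 = 2 × 16; 33 = 3 × 11 — both composite.
So a = 32 is the smallest counterexample.

a = 32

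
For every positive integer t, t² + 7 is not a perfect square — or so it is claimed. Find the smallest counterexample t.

t = 1: 1² + 7 = 8, not a perfect square.
t = 2: 2² + 7 = 11, not a perfect square.
t = 3: 3² + 7 = 16 = 4², a perfect square.
So t = 3 is the smallest counterexample.

t = 3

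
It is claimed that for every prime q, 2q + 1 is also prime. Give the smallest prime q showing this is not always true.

q = 7

A counterexample is any prime q such that 2q + 1 is not prime; we check each in order.
For q = 2, 3, 5 the conclusion holds.
q = 7: 2q + 1 = 15 = 3 × 5, not prime.
Hence q = 7 is a counterexample.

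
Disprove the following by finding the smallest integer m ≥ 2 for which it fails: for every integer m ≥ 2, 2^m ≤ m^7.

m = 37

Check each integer m ≥ 2 in order until 2^m > m^7.
For m = 2, 3, 4, 5, …, 34, 35, 36 the conclusion holds.
m = 37: 2^m = 137438953472 and m^7 = 94931877133, so 137438953472 > 94931877133.
So m = 37 is the smallest counterexample.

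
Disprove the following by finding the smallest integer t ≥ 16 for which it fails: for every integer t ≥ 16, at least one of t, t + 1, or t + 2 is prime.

Check each integer t ≥ 16 in order until t, t + 1, t + 2 are all composite.
For t = 16, 17, 18, 19 the conclusion holds.
t = 20: 20 = 2 × 10; 21 = 3 × 7; 22 = 2 × 11 — all composite.
So t = 20 is the smallest counterexample.

t = 20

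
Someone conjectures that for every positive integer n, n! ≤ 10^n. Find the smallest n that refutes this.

n = 25

Check each positive integer n in order until n! > 10^n.
For n = 1, 2, 3, 4, …, 22, 23, 24 the conclusion holds.
n = 25: n! = 15511210043330985984000000 and 10^n = 10000000000000000000000000, so 15511210043330985984000000 > 10000000000000000000000000.
Thus n = 25 disproves the claim, and no smaller n works.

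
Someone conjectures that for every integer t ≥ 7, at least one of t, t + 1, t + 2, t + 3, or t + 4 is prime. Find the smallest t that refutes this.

t = 24

A counterexample is any integer t ≥ 7 such that t, t + 1, t + 2, t + 3, t + 4 are all composite; we check each in order.
For t = 7, 8, 9, 10, …, 21, 22, 23 the conclusion holds.
t = 24: 24 = 2 × 12; 25 = 5 × 5; 26 = 2 × 13; 27 = 3 × 9; 28 = 2 × 14 — all composite.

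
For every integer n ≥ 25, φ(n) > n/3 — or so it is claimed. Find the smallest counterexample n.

n = 30

A counterexample is any integer n ≥ 25 such that the claim fails; we check each in order.
n = 25: φ(25) = 20 and 25/3 = 25/3, so φ(25) > 25/3.
n = 26: φ(26) = 12 and 26/3 = 26/3, so φ(26) > 26/3.
n = 27: φ(27) = 18 and 27/3 = 9, so φ(27) > 27/3.
n = 28: φ(28) = 12 and 28/3 = 28/3, so φ(28) > 28/3.
n = 29: φ(29) = 28 and 29/3 = 29/3, so φ(29) > 29/3.
n = 30: φ(30) = 8 and 30/3 = 10, so φ(30) ≤ 30/3.
So n = 30 is the smallest counterexample.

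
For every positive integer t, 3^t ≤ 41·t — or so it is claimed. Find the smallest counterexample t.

t = 5

The first 4 eligible values, up to t = 4, all satisfy the conclusion.
t = 5: 3^t = 243 and 41·t = 205, so 243 > 205.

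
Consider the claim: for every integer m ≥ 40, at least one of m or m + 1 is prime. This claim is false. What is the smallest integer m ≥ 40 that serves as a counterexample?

m = 40: 41 is prime.
m = 41: 41 is prime.
m = 42: 43 is prime.
m = 43: 43 is prime.
m = 44: 44 = 2 × 22; 45 = 3 × 15 — both composite.

m = 44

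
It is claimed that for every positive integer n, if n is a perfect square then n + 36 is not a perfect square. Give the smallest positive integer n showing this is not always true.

n = 64

We need the least positive integer n for which n is a perfect square but n + 36 is a perfect square.
The first 7 eligible values, up to n = 49, all satisfy the conclusion.
n = 64: 64 = 8² and 64 + 36 = 100 = 10².
So n = 64 is the smallest counterexample.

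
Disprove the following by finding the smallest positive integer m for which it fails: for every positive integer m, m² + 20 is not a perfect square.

For m = 1, 2, 3 the conclusion holds.
m = 4: 4² + 20 = 36 = 6², a perfect square.

m = 4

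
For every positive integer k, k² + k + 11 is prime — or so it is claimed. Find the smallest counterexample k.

k = 10

For k = 1, 2, 3, 4, 5, 6, 7, 8, 9 the conclusion holds.
k = 10: k² + k + 11 = 121 = 11 × 11, composite.
Thus k = 10 disproves the claim, and no smaller k works.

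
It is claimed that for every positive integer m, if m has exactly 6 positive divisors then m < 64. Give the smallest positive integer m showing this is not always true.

m = 68

Check each positive integer m in order until m has exactly 6 positive divisors but the claim fails.
The first 10 eligible values, up to m = 63, all satisfy the conclusion.
m = 68: τ(68) = 6; 68 ≥ 64.
Thus m = 68 disproves the claim, and no smaller m works.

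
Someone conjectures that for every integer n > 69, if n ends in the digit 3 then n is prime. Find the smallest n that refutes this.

n = 93

We need the least integer n > 69 for which n ends in the digit 3 but n is not prime.
n = 73: 73 ends in 3 and is prime.
n = 83: 83 ends in 3 and is prime.
n = 93: 93 ends in 3; 93 = 3 × 31, composite.
So n = 93 is the smallest counterexample.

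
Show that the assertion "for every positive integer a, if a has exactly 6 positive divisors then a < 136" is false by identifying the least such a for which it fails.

a = 147

For a = 12, 18, 20, 28, …, 116, 117, 124 the conclusion holds.
a = 147: τ(147) = 6; 147 ≥ 136.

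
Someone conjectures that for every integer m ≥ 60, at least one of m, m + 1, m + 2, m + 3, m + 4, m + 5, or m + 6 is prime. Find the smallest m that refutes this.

m = 90

A counterexample is any integer m ≥ 60 such that m, m + 1, m + 2, m + 3, m + 4, m + 5, m + 6 are all composite; we check each in order.
For m = 60, 61, 62, 63, …, 87, 88, 89 the conclusion holds.
m = 90: 90 = 2 × 45; 91 = 7 × 13; 92 = 2 × 46; 93 = 3 × 31; 94 = 2 × 47; 95 = 5 × 19; 96 = 2 × 48 — all composite.
Hence m = 90 is a counterexample.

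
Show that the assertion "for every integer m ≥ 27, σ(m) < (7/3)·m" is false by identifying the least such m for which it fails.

m = 30

m = 27: σ(27) = 40; 40 < 63.
m = 28: σ(28) = 56; 56 < 196/3.
m = 29: σ(29) = 30; 30 < 203/3.
m = 30: σ(30) = 72; 72 ≥ 70.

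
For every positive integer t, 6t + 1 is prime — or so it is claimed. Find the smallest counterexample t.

For t = 1, 2, 3 the conclusion holds.
t = 4: 6t + 1 = 25 = 5 × 5, composite.

t = 4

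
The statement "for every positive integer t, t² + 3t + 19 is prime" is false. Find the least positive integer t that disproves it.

Check each positive integer t in order until t² + 3t + 19 is not prime.
The first 14 eligible values, up to t = 14, all satisfy the conclusion.
t = 15: t² + 3t + 19 = 289 = 17 × 17, composite.

t = 15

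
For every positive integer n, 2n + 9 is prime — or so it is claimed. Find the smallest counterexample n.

n = 3

For n = 1, 2 the conclusion holds.
n = 3: 2n + 9 = 15 = 3 × 5, composite.
So n = 3 is the smallest counterexample.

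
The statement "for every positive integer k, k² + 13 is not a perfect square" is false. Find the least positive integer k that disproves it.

k = 6

The first 5 eligible values, up to k = 5, all satisfy the conclusion.
k = 6: 6² + 13 = 49 = 7², a perfect square.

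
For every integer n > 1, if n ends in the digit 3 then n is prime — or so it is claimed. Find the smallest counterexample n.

n = 33

For n = 3, 13, 23 the conclusion holds.
n = 33: 33 ends in 3; 33 = 3 × 11, composite.
So n = 33 is the smallest counterexample.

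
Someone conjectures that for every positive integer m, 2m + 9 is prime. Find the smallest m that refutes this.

A counterexample is any positive integer m such that 2m + 9 is not prime; we check each in order.
For m = 1, 2 the conclusion holds.
m = 3: 2m + 9 = 15 = 3 × 5, composite.
Thus m = 3 disproves the claim, and no smaller m works.

m = 3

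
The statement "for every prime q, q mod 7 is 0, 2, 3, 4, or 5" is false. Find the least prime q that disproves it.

q = 13

We need the least prime q for which the claim fails.
q = 2: 2 mod 7 = 2.
q = 3: 3 mod 7 = 3.
q = 5: 5 mod 7 = 5.
q = 7: 7 mod 7 = 0.
q = 11: 11 mod 7 = 4.
q = 13: 13 mod 7 = 6 — not in {0, 2, 3, 4, 5}.
So q = 13 is the smallest counterexample.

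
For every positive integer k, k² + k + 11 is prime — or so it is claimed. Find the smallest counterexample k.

For k = 1, 2, 3, 4, 5, 6, 7, 8, 9 the conclusion holds.
k = 10: k² + k + 11 = 121 = 11 × 11, composite.
Thus k = 10 disproves the claim, and no smaller k works.

k = 10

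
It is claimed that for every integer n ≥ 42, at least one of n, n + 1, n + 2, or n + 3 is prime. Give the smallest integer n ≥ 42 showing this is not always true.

n = 48

Check each integer n ≥ 42 in order until n, n + 1, n + 2, n + 3 are all composite.
The first 6 eligible values, up to n = 47, all satisfy the conclusion.
n = 48: 48 = 2 × 24; 49 = 7 × 7; 50 = 2 × 25; 51 = 3 × 17 — all composite.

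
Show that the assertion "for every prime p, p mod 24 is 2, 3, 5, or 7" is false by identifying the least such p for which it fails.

We need the least prime p for which the claim fails.
For p = 2, 3, 5, 7 the conclusion holds.
p = 11: 11 mod 24 = 11 — not in {2, 3, 5, 7}.
Thus p = 11 disproves the claim, and no smaller p works.

p = 11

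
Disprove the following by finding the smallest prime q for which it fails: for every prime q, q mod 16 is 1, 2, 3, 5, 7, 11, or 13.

q = 31

Check each prime q in order until the claim fails.
For q = 2, 3, 5, 7, 11, 13, 17, 19, 23, 29 the conclusion holds.
q = 31: 31 mod 16 = 15 — not in {1, 2, 3, 5, 7, 11, 13}.
So q = 31 is the smallest counterexample.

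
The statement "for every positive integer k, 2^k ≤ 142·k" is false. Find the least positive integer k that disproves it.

k = 11

For k = 1, 2, 3, 4, 5, 6, 7, 8, 9, 10 the conclusion holds.
k = 11: 2^k = 2048 and 142·k = 1562, so 2048 > 1562.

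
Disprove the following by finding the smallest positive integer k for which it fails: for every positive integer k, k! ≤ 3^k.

k = 7

k = 1: k! = 1 and 3^k = 3, so 1 ≤ 3.
k = 2: k! = 2 and 3^k = 9, so 2 ≤ 9.
k = 3: k! = 6 and 3^k = 27, so 6 ≤ 27.
k = 4: k! = 24 and 3^k = 81, so 24 ≤ 81.
k = 5: k! = 120 and 3^k = 243, so 120 ≤ 243.
k = 6: k! = 720 and 3^k = 729, so 720 ≤ 729.
k = 7: k! = 5040 and 3^k = 2187, so 5040 > 2187.
Hence k = 7 is a counterexample.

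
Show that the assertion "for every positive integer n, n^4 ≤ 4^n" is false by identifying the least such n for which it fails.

n = 3

A counterexample is any positive integer n such that n^4 > 4^n; we check each in order.
n = 1: n^4 = 1 and 4^n = 4, so 1 ≤ 4.
n = 2: n^4 = 16 and 4^n = 16, so 16 ≤ 16.
n = 3: n^4 = 81 and 4^n = 64, so 81 > 64.
Hence n = 3 is a counterexample.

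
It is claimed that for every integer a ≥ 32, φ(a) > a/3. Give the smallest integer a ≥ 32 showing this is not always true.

We need the least integer a ≥ 32 for which the claim fails.
The first 4 eligible values, up to a = 35, all satisfy the conclusion.
a = 36: φ(36) = 12 and 36/3 = 12, so φ(36) ≤ 36/3.

a = 36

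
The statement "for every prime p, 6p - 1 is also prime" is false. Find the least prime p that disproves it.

p = 11

We need the least prime p for which 6p - 1 is not prime.
For p = 2, 3, 5, 7 the conclusion holds.
p = 11: 6p - 1 = 65 = 5 × 13, not prime.
Hence p = 11 is a counterexample.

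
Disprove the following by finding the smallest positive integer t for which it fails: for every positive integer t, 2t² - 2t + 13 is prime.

t = 3

Check each positive integer t in order until 2t² - 2t + 13 is not prime.
For t = 1, 2 the conclusion holds.
t = 3: 2t² - 2t + 13 = 25 = 5 × 5, composite.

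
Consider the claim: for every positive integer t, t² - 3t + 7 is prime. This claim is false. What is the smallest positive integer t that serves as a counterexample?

t = 6

We need the least positive integer t for which t² - 3t + 7 is not prime.
t = 1: t² - 3t + 7 = 5, prime.
t = 2: t² - 3t + 7 = 5, prime.
t = 3: t² - 3t + 7 = 7, prime.
t = 4: t² - 3t + 7 = 11, prime.
t = 5: t² - 3t + 7 = 17, prime.
t = 6: t² - 3t + 7 = 25 = 5 × 5, composite.
Hence t = 6 is a counterexample.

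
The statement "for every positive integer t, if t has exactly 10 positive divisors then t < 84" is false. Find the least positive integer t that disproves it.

t = 112

For t = 48, 80 the conclusion holds.
t = 112: τ(112) = 10; 112 ≥ 84.
So t = 112 is the smallest counterexample.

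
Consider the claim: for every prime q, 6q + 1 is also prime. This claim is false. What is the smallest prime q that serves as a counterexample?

q = 19

Check each prime q in order until 6q + 1 is not prime.
The first 7 eligible values, up to q = 17, all satisfy the conclusion.
q = 19: 6q + 1 = 115 = 5 × 23, not prime.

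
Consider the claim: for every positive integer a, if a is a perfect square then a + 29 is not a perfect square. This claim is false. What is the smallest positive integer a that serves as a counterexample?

a = 196

For a = 1, 4, 9, 16, …, 121, 144, 169 the conclusion holds.
a = 196: 196 = 14² and 196 + 29 = 225 = 15².
So a = 196 is the smallest counterexample.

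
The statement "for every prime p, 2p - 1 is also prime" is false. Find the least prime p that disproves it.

A counterexample is any prime p such that 2p - 1 is not prime; we check each in order.
For p = 2, 3 the conclusion holds.
p = 5: 2p - 1 = 9 = 3 × 3, not prime.
Hence p = 5 is a counterexample.

p = 5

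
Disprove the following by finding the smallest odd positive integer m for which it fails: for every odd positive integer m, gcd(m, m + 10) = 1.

A counterexample is any odd positive integer m such that gcd(m, m + 10) > 1; we check each in order.
m = 1: gcd(1, 11) = 1.
m = 3: gcd(3, 13) = 1.
m = 5: gcd(5, 15) = 5.
Thus m = 5 disproves the claim, and no smaller m works.

m = 5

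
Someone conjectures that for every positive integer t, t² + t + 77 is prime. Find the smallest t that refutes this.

t = 6

Check each positive integer t in order until t² + t + 77 is not prime.
The first 5 eligible values, up to t = 5, all satisfy the conclusion.
t = 6: t² + t + 77 = 119 = 7 × 17, composite.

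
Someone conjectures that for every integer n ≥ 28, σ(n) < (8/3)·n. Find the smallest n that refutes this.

Check each integer n ≥ 28 in order until the claim fails.
The first 32 eligible values, up to n = 59, all satisfy the conclusion.
n = 60: σ(60) = 168; 168 ≥ 160.
Thus n = 60 disproves the claim, and no smaller n works.

n = 60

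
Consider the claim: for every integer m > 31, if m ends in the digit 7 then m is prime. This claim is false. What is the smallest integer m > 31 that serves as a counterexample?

We need the least integer m > 31 for which m ends in the digit 7 but m is not prime.
For m = 37, 47 the conclusion holds.
m = 57: 57 ends in 7; 57 = 3 × 19, composite.
Thus m = 57 disproves the claim, and no smaller m works.

m = 57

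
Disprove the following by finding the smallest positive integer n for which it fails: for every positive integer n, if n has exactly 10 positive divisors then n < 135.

We need the least positive integer n for which n has exactly 10 positive divisors but the claim fails.
For n = 48, 80, 112 the conclusion holds.
n = 162: τ(162) = 10; 162 ≥ 135.
So n = 162 is the smallest counterexample.

n = 162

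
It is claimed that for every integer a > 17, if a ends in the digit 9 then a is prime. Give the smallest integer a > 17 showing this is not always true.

a = 39

A counterexample is any integer a > 17 such that a ends in the digit 9 but a is not prime; we check each in order.
For a = 19, 29 the conclusion holds.
a = 39: 39 ends in 9; 39 = 3 × 13, composite.
Thus a = 39 disproves the claim, and no smaller a works.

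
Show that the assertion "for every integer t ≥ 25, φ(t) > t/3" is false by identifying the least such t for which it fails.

t = 30

We need the least integer t ≥ 25 for which the claim fails.
t = 25: φ(25) = 20 and 25/3 = 25/3, so φ(25) > 25/3.
t = 26: φ(26) = 12 and 26/3 = 26/3, so φ(26) > 26/3.
t = 27: φ(27) = 18 and 27/3 = 9, so φ(27) > 27/3.
t = 28: φ(28) = 12 and 28/3 = 28/3, so φ(28) > 28/3.
t = 29: φ(29) = 28 and 29/3 = 29/3, so φ(29) > 29/3.
t = 30: φ(30) = 8 and 30/3 = 10, so φ(30) ≤ 30/3.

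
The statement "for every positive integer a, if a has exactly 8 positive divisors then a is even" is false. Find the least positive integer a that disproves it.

a = 105

A counterexample is any positive integer a such that a has exactly 8 positive divisors but a is odd; we check each in order.
The first 12 eligible values, up to a = 104, all satisfy the conclusion.
a = 105: divisors of 105: 1, 3, 5, 7, 15, 21, 35, 105; 105 is odd.
Hence a = 105 is a counterexample.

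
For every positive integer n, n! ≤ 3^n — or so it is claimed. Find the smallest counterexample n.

We need the least positive integer n for which n! > 3^n.
For n = 1, 2, 3, 4, 5, 6 the conclusion holds.
n = 7: n! = 5040 and 3^n = 2187, so 5040 > 2187.
So n = 7 is the smallest counterexample.

n = 7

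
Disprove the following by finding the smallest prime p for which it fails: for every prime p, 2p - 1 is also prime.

Check each prime p in order until 2p - 1 is not prime.
p = 2: 2p - 1 = 3, prime.
p = 3: 2p - 1 = 5, prime.
p = 5: 2p - 1 = 9 = 3 × 3, not prime.

p = 5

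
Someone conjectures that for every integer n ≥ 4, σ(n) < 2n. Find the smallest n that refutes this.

n = 6

n = 4: σ(4) = 7; 7 < 8.
n = 5: σ(5) = 6; 6 < 10.
n = 6: σ(6) = 12; 12 ≥ 12.
Thus n = 6 disproves the claim, and no smaller n works.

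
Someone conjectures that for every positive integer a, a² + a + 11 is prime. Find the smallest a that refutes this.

a = 10

For a = 1, 2, 3, 4, 5, 6, 7, 8, 9 the conclusion holds.
a = 10: a² + a + 11 = 121 = 11 × 11, composite.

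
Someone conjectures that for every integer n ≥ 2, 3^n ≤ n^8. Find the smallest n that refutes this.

n = 23

The first 21 eligible values, up to n = 22, all satisfy the conclusion.
n = 23: 3^n = 94143178827 and n^8 = 78310985281, so 94143178827 > 78310985281.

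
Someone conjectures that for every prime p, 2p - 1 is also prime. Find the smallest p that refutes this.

A counterexample is any prime p such that 2p - 1 is not prime; we check each in order.
p = 2: 2p - 1 = 3, prime.
p = 3: 2p - 1 = 5, prime.
p = 5: 2p - 1 = 9 = 3 × 3, not prime.
Thus p = 5 disproves the claim, and no smaller p works.

p = 5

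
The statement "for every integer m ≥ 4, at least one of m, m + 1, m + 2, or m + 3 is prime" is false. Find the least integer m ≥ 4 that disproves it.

We need the least integer m ≥ 4 for which m, m + 1, m + 2, m + 3 are all composite.
For m = 4, 5, 6, 7, …, 21, 22, 23 the conclusion holds.
m = 24: 24 = 2 × 12; 25 = 5 × 5; 26 = 2 × 13; 27 = 3 × 9 — all composite.

m = 24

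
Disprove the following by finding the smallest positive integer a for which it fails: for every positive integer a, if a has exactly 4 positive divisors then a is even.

a = 15

We need the least positive integer a for which a has exactly 4 positive divisors but a is odd.
For a = 6, 8, 10, 14 the conclusion holds.
a = 15: divisors of 15: 1, 3, 5, 15; 15 is odd.
So a = 15 is the smallest counterexample.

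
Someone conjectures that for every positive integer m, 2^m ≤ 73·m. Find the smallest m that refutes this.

m = 10

Check each positive integer m in order until 2^m > 73·m.
For m = 1, 2, 3, 4, 5, 6, 7, 8, 9 the conclusion holds.
m = 10: 2^m = 1024 and 73·m = 730, so 1024 > 730.
Thus m = 10 disproves the claim, and no smaller m works.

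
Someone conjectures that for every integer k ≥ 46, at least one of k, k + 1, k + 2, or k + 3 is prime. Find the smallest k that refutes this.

A counterexample is any integer k ≥ 46 such that k, k + 1, k + 2, k + 3 are all composite; we check each in order.
k = 46: 47 is prime.
k = 47: 47 is prime.
k = 48: 48 = 2 × 24; 49 = 7 × 7; 50 = 2 × 25; 51 = 3 × 17 — all composite.
Hence k = 48 is a counterexample.

k = 48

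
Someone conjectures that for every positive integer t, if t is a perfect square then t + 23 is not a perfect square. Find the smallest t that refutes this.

Check each positive integer t in order until t is a perfect square but t + 23 is a perfect square.
The first 10 eligible values, up to t = 100, all satisfy the conclusion.
t = 121: 121 = 11² and 121 + 23 = 144 = 12².

t = 121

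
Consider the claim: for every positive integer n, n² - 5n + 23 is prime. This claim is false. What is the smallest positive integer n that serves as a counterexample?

A counterexample is any positive integer n such that n² - 5n + 23 is not prime; we check each in order.
For n = 1, 2, 3, 4, …, 16, 17, 18 the conclusion holds.
n = 19: n² - 5n + 23 = 289 = 17 × 17, composite.

n = 19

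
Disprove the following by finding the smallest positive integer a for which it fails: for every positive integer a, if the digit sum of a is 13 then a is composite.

A counterexample is any positive integer a such that the digit sum of a is 13 but a is prime; we check each in order.
a = 49: digit sum 13; 49 is composite.
a = 58: digit sum 13; 58 is composite.
a = 67: digit sum 13; 67 is prime, not composite.

a = 67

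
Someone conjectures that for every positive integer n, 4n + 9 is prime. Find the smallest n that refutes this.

A counterexample is any positive integer n such that 4n + 9 is not prime; we check each in order.
For n = 1, 2 the conclusion holds.
n = 3: 4n + 9 = 21 = 3 × 7, composite.
Thus n = 3 disproves the claim, and no smaller n works.

n = 3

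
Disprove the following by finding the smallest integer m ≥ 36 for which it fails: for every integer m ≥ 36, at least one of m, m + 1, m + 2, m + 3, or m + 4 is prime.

We need the least integer m ≥ 36 for which m, m + 1, m + 2, m + 3, m + 4 are all composite.
The first 12 eligible values, up to m = 47, all satisfy the conclusion.
m = 48: 48 = 2 × 24; 49 = 7 × 7; 50 = 2 × 25; 51 = 3 × 17; 52 = 2 × 26 — all composite.

m = 48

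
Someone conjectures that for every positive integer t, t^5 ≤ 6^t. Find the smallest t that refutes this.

A counterexample is any positive integer t such that t^5 > 6^t; we check each in order.
t = 1: t^5 = 1 and 6^t = 6, so 1 ≤ 6.
t = 2: t^5 = 32 and 6^t = 36, so 32 ≤ 36.
t = 3: t^5 = 243 and 6^t = 216, so 243 > 216.

t = 3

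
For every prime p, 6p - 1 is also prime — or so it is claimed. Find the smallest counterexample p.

We need the least prime p for which 6p - 1 is not prime.
The first 4 eligible values, up to p = 7, all satisfy the conclusion.
p = 11: 6p - 1 = 65 = 5 × 13, not prime.

p = 11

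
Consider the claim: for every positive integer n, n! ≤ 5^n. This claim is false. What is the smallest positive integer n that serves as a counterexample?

Check each positive integer n in order until n! > 5^n.
For n = 1, 2, 3, 4, …, 9, 10, 11 the conclusion holds.
n = 12: n! = 479001600 and 5^n = 244140625, so 479001600 > 244140625.

n = 12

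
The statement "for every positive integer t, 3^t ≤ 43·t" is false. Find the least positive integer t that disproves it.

We need the least positive integer t for which 3^t > 43·t.
t = 1: 3^t = 3 and 43·t = 43, so 3 ≤ 43.
t = 2: 3^t = 9 and 43·t = 86, so 9 ≤ 86.
t = 3: 3^t = 27 and 43·t = 129, so 27 ≤ 129.
t = 4: 3^t = 81 and 43·t = 172, so 81 ≤ 172.
t = 5: 3^t = 243 and 43·t = 215, so 243 > 215.

t = 5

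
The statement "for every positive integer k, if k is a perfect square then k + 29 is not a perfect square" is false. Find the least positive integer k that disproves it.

A counterexample is any positive integer k such that k is a perfect square but k + 29 is a perfect square; we check each in order.
The first 13 eligible values, up to k = 169, all satisfy the conclusion.
k = 196: 196 = 14² and 196 + 29 = 225 = 15².
So k = 196 is the smallest counterexample.

k = 196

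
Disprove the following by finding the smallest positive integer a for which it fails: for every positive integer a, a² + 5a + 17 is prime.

a = 8

We need the least positive integer a for which a² + 5a + 17 is not prime.
The first 7 eligible values, up to a = 7, all satisfy the conclusion.
a = 8: a² + 5a + 17 = 121 = 11 × 11, composite.
So a = 8 is the smallest counterexample.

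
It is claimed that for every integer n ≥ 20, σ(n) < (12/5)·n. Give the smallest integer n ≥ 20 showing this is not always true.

Check each integer n ≥ 20 in order until the claim fails.
The first 4 eligible values, up to n = 23, all satisfy the conclusion.
n = 24: σ(24) = 60; 60 ≥ 288/5.
So n = 24 is the smallest counterexample.

n = 24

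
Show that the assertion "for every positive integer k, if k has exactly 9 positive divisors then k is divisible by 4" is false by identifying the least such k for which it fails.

Check each positive integer k in order until k has exactly 9 positive divisors but k is not divisible by 4.
For k = 36, 100, 196 the conclusion holds.
k = 225: τ(225) = 9; 225 mod 4 = 1.

k = 225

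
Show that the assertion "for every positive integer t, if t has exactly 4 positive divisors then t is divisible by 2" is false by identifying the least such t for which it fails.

We need the least positive integer t for which t has exactly 4 positive divisors but t is not divisible by 2.
t = 6: τ(6) = 4; 6 mod 2 = 0.
t = 8: τ(8) = 4; 8 mod 2 = 0.
t = 10: τ(10) = 4; 10 mod 2 = 0.
t = 14: τ(14) = 4; 14 mod 2 = 0.
t = 15: τ(15) = 4; 15 mod 2 = 1.

t = 15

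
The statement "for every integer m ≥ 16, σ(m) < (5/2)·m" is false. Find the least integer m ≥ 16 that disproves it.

We need the least integer m ≥ 16 for which the claim fails.
The first 8 eligible values, up to m = 23, all satisfy the conclusion.
m = 24: σ(24) = 60; 60 ≥ 60.
Hence m = 24 is a counterexample.

m = 24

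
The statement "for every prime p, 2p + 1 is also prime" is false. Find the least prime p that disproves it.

A counterexample is any prime p such that 2p + 1 is not prime; we check each in order.
For p = 2, 3, 5 the conclusion holds.
p = 7: 2p + 1 = 15 = 3 × 5, not prime.

p = 7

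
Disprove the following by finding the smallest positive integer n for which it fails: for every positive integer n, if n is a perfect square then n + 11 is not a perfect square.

n = 25

A counterexample is any positive integer n such that n is a perfect square but n + 11 is a perfect square; we check each in order.
The first 4 eligible values, up to n = 16, all satisfy the conclusion.
n = 25: 25 = 5² and 25 + 11 = 36 = 6².
Hence n = 25 is a counterexample.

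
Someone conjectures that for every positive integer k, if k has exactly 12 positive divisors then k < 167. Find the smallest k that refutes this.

A counterexample is any positive integer k such that k has exactly 12 positive divisors but the claim fails; we check each in order.
For k = 60, 72, 84, 90, …, 150, 156, 160 the conclusion holds.
k = 198: τ(198) = 12; 198 ≥ 167.
So k = 198 is the smallest counterexample.

k = 198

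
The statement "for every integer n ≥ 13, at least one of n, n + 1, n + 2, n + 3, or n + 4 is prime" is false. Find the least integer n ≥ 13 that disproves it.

n = 24

Check each integer n ≥ 13 in order until n, n + 1, n + 2, n + 3, n + 4 are all composite.
For n = 13, 14, 15, 16, …, 21, 22, 23 the conclusion holds.
n = 24: 24 = 2 × 12; 25 = 5 × 5; 26 = 2 × 13; 27 = 3 × 9; 28 = 2 × 14 — all composite.
Thus n = 24 disproves the claim, and no smaller n works.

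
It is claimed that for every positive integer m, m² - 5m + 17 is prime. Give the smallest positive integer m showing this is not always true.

The first 12 eligible values, up to m = 12, all satisfy the conclusion.
m = 13: m² - 5m + 17 = 121 = 11 × 11, composite.

m = 13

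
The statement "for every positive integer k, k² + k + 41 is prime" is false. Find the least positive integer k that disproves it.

k = 40

We need the least positive integer k for which k² + k + 41 is not prime.
The first 39 eligible values, up to k = 39, all satisfy the conclusion.
k = 40: k² + k + 41 = 1681 = 41 × 41, composite.
Hence k = 40 is a counterexample.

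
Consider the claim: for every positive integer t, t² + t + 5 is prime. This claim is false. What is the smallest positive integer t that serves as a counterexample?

t = 4

t = 1: t² + t + 5 = 7, prime.
t = 2: t² + t + 5 = 11, prime.
t = 3: t² + t + 5 = 17, prime.
t = 4: t² + t + 5 = 25 = 5 × 5, composite.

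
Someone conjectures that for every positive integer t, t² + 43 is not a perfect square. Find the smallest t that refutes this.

Check each positive integer t in order until t² + 43 is a perfect square.
For t = 1, 2, 3, 4, …, 18, 19, 20 the conclusion holds.
t = 21: 21² + 43 = 484 = 22², a perfect square.
So t = 21 is the smallest counterexample.

t = 21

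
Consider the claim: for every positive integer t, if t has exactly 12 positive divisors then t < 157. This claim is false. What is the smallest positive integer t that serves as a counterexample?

The first 11 eligible values, up to t = 156, all satisfy the conclusion.
t = 160: τ(160) = 12; 160 ≥ 157.

t = 160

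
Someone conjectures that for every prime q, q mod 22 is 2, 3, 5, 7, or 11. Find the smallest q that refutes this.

Check each prime q in order until the claim fails.
The first 5 eligible values, up to q = 11, all satisfy the conclusion.
q = 13: 13 mod 22 = 13 — not in {2, 3, 5, 7, 11}.
Hence q = 13 is a counterexample.

q = 13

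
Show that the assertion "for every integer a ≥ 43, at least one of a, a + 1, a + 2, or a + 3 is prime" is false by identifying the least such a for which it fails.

a = 48

The first 5 eligible values, up to a = 47, all satisfy the conclusion.
a = 48: 48 = 2 × 24; 49 = 7 × 7; 50 = 2 × 25; 51 = 3 × 17 — all composite.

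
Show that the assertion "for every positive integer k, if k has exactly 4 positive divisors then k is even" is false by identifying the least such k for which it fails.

The first 4 eligible values, up to k = 14, all satisfy the conclusion.
k = 15: divisors of 15: 1, 3, 5, 15; 15 is odd.
Hence k = 15 is a counterexample.

k = 15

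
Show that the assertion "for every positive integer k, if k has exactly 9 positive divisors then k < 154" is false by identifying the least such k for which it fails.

k = 196

k = 36: τ(36) = 9; 36 < 154.
k = 100: τ(100) = 9; 100 < 154.
k = 196: τ(196) = 9; 196 ≥ 154.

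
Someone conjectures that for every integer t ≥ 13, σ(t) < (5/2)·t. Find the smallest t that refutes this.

For t = 13, 14, 15, 16, …, 21, 22, 23 the conclusion holds.
t = 24: σ(24) = 60; 60 ≥ 60.
Hence t = 24 is a counterexample.

t = 24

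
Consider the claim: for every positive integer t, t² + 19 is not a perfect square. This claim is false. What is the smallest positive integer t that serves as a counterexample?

t = 9

We need the least positive integer t for which t² + 19 is a perfect square.
The first 8 eligible values, up to t = 8, all satisfy the conclusion.
t = 9: 9² + 19 = 100 = 10², a perfect square.
Thus t = 9 disproves the claim, and no smaller t works.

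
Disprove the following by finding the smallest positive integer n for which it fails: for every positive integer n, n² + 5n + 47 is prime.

A counterexample is any positive integer n such that n² + 5n + 47 is not prime; we check each in order.
The first 37 eligible values, up to n = 37, all satisfy the conclusion.
n = 38: n² + 5n + 47 = 1681 = 41 × 41, composite.

n = 38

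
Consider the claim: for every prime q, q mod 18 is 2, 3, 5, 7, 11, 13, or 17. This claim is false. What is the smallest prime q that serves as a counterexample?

For q = 2, 3, 5, 7, 11, 13, 17 the conclusion holds.
q = 19: 19 mod 18 = 1 — not in {2, 3, 5, 7, 11, 13, 17}.
So q = 19 is the smallest counterexample.

q = 19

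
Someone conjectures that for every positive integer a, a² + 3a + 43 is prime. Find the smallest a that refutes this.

a = 39

A counterexample is any positive integer a such that a² + 3a + 43 is not prime; we check each in order.
The first 38 eligible values, up to a = 38, all satisfy the conclusion.
a = 39: a² + 3a + 43 = 1681 = 41 × 41, composite.
Thus a = 39 disproves the claim, and no smaller a works.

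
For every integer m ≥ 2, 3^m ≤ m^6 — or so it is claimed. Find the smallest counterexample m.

For m = 2, 3, 4, 5, …, 12, 13, 14 the conclusion holds.
m = 15: 3^m = 14348907 and m^6 = 11390625, so 14348907 > 11390625.

m = 15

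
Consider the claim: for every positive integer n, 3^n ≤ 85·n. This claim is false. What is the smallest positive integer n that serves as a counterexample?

For n = 1, 2, 3, 4, 5 the conclusion holds.
n = 6: 3^n = 729 and 85·n = 510, so 729 > 510.
Thus n = 6 disproves the claim, and no smaller n works.

n = 6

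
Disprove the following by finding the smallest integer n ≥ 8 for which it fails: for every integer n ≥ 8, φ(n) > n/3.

n = 8: φ(8) = 4 and 8/3 = 8/3, so φ(8) > 8/3.
n = 9: φ(9) = 6 and 9/3 = 3, so φ(9) > 9/3.
n = 10: φ(10) = 4 and 10/3 = 10/3, so φ(10) > 10/3.
n = 11: φ(11) = 10 and 11/3 = 11/3, so φ(11) > 11/3.
n = 12: φ(12) = 4 and 12/3 = 4, so φ(12) ≤ 12/3.

n = 12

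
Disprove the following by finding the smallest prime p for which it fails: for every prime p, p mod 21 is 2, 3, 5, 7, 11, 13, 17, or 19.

p = 29

For p = 2, 3, 5, 7, 11, 13, 17, 19, 23 the conclusion holds.
p = 29: 29 mod 21 = 8 — not in {2, 3, 5, 7, 11, 13, 17, 19}.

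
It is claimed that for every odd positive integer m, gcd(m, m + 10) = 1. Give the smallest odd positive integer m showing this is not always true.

m = 5

m = 1: gcd(1, 11) = 1.
m = 3: gcd(3, 13) = 1.
m = 5: gcd(5, 15) = 5.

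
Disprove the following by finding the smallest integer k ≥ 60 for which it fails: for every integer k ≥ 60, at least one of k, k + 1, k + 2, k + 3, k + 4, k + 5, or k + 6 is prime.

Check each integer k ≥ 60 in order until k, k + 1, k + 2, k + 3, k + 4, k + 5, k + 6 are all composite.
For k = 60, 61, 62, 63, …, 87, 88, 89 the conclusion holds.
k = 90: 90 = 2 × 45; 91 = 7 × 13; 92 = 2 × 46; 93 = 3 × 31; 94 = 2 × 47; 95 = 5 × 19; 96 = 2 × 48 — all composite.
Hence k = 90 is a counterexample.

k = 90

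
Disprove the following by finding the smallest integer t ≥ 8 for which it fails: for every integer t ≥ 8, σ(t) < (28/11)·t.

A counterexample is any integer t ≥ 8 such that the claim fails; we check each in order.
For t = 8, 9, 10, 11, …, 45, 46, 47 the conclusion holds.
t = 48: σ(48) = 124; 124 ≥ 1344/11.
Thus t = 48 disproves the claim, and no smaller t works.

t = 48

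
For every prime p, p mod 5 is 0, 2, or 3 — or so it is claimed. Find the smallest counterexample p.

A counterexample is any prime p such that the claim fails; we check each in order.
The first 4 eligible values, up to p = 7, all satisfy the conclusion.
p = 11: 11 mod 5 = 1 — not in {0, 2, 3}.
Thus p = 11 disproves the claim, and no smaller p works.

p = 11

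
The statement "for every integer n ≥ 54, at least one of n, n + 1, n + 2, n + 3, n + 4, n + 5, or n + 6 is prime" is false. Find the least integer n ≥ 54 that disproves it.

We need the least integer n ≥ 54 for which n, n + 1, n + 2, n + 3, n + 4, n + 5, n + 6 are all composite.
For n = 54, 55, 56, 57, …, 87, 88, 89 the conclusion holds.
n = 90: 90 = 2 × 45; 91 = 7 × 13; 92 = 2 × 46; 93 = 3 × 31; 94 = 2 × 47; 95 = 5 × 19; 96 = 2 × 48 — all composite.
Thus n = 90 disproves the claim, and no smaller n works.

n = 90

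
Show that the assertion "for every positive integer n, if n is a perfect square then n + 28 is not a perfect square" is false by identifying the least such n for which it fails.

n = 36

A counterexample is any positive integer n such that n is a perfect square but n + 28 is a perfect square; we check each in order.
For n = 1, 4, 9, 16, 25 the conclusion holds.
n = 36: 36 = 6² and 36 + 28 = 64 = 8².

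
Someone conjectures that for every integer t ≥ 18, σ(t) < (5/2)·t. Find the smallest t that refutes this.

A counterexample is any integer t ≥ 18 such that the claim fails; we check each in order.
For t = 18, 19, 20, 21, 22, 23 the conclusion holds.
t = 24: σ(24) = 60; 60 ≥ 60.

t = 24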